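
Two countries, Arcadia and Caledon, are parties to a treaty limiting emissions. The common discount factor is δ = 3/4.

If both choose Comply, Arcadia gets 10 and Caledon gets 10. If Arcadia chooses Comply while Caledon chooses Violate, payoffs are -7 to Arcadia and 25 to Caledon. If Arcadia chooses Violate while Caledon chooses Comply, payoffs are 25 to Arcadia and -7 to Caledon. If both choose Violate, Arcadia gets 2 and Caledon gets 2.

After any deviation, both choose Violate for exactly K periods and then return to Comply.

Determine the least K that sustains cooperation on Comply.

4

IC: δ(1−δ^K)/(1−δ) ≥ (25−10)/(10−2) = 15/8.
With δ = 3/4: need 1 − δ^K ≥ 15/8·(1−3/4)/(3/4), i.e. δ^K ≤ 0.3750.
Since (3/4)^3 = 0.4219 and (3/4)^4 = 0.3164, the smallest such K is 4.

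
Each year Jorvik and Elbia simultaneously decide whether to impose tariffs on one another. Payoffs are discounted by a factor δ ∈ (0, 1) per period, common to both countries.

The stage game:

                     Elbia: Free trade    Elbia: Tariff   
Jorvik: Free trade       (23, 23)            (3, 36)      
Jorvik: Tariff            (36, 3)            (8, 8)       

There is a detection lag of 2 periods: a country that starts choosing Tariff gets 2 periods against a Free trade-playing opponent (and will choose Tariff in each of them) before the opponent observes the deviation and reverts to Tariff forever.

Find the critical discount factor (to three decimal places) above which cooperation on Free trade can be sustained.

0.681

Deviating for the 2 undetected periods gains 36−23 = 13 per period over cooperation, then loses 23−8 = 15 per period forever once punishment starts.
Gain: 13(1 + δ + … + δ^1); loss: 15·δ^2/(1−δ).
No profitable deviation ⇔ 13(1−δ^2) ≤ 15·δ^2, i.e. δ^2 ≥ 13/(13+15) = 13/28.
Hence δ ≥ (13/28)^(1/2) ≈ 0.681.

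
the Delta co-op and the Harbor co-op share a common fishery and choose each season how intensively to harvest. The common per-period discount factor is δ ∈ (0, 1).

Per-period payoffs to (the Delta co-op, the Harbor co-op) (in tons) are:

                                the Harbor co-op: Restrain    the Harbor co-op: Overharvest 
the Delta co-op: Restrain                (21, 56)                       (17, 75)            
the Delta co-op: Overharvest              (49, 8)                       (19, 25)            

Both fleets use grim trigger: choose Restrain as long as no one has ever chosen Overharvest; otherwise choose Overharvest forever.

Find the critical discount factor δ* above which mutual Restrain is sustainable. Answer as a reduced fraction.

14/15

For the Delta co-op: deviation gain 49−21 = 28, per-period punishment loss 21−19 = 2. IC gives δ ≥ 28/30 = 14/15.
For the Harbor co-op: gain 19, loss 31 per period, so δ ≥ 19/50.
The tighter constraint is the Delta co-op's, so cooperation needs δ ≥ 14/15.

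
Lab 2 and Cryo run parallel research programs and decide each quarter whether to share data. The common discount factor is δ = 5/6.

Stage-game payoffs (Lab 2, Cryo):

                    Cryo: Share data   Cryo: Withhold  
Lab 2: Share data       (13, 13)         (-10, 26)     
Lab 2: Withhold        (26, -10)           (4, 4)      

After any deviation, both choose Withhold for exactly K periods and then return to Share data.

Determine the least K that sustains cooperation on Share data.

No profitable deviation requires (13−4)(δ+…+δ^K) ≥ 26−13, i.e. δ+…+δ^K ≥ 13/9 ≈ 1.4444.
With δ = 5/6, the partial sums are K=1: 0.8333, K=2: 1.5278.
K = 2 is the first length at which the sum reaches 1.4444.

2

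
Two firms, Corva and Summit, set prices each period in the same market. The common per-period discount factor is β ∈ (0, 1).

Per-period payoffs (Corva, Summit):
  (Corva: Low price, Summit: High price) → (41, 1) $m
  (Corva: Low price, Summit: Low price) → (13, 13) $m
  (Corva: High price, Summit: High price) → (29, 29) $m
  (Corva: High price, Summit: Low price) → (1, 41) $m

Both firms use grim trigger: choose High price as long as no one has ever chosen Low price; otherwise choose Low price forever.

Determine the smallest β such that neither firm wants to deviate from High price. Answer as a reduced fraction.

One-period gain from deviating is 41 − 29 = 12. The loss is 29 − 13 = 16 in every subsequent period, with present value 16·β/(1−β).
Deviation is unprofitable when 16·β/(1−β) ≥ 12, i.e. β/(1−β) ≥ 3/4.
Equivalently β ≥ 12/(12+16) = 3/7.

3/7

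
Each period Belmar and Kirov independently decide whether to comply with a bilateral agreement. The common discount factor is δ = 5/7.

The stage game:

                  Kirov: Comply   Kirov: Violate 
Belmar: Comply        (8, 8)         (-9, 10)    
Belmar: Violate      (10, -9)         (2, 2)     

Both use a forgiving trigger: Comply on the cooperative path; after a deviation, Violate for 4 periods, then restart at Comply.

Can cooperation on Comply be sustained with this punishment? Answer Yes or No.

Yes

Comparing payoff streams over the 5 periods until play realigns: cooperate → 8(1+δ+…+δ^4); deviate → 10 + 2(δ+…+δ^4).
Cooperation is sustained iff (8−2)(δ+…+δ^4) ≥ 10−8.
δ+…+δ^4 = 5/7·(1−(5/7)^4)/(1−5/7) = 1.8492, and (10−8)/(8−2) = 0.3333.
1.8492 ≥ 0.3333, so cooperation is sustainable.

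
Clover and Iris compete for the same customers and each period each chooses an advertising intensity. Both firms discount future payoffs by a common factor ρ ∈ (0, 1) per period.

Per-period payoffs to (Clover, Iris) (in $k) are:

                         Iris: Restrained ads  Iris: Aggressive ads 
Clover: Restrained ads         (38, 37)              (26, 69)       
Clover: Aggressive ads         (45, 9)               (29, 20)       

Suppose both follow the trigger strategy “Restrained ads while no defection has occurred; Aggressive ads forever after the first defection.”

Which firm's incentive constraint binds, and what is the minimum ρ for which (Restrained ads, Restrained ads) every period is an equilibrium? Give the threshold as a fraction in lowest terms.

Iris; ρ ≥ 32/49

Clover's threshold: (45−38)/(45−29) = 7/16.
Iris's threshold: (69−37)/(69−20) = 32/49.
7/16 < 32/49, so Iris binds and ρ* = 32/49.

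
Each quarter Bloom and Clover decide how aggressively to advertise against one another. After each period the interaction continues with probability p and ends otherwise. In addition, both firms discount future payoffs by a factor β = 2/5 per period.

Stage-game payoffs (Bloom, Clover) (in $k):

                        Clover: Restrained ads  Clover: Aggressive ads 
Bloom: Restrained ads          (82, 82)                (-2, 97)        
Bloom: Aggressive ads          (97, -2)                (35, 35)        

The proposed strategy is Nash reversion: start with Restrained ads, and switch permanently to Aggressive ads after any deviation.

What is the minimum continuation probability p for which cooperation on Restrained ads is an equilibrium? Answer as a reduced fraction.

With continuation probability p and discount β, the effective per-period discount factor is βp.
Grim-trigger IC: βp ≥ (97−82)/(97−35) = 15/62.
So p ≥ (15/62)/(2/5) = 75/124.

75/124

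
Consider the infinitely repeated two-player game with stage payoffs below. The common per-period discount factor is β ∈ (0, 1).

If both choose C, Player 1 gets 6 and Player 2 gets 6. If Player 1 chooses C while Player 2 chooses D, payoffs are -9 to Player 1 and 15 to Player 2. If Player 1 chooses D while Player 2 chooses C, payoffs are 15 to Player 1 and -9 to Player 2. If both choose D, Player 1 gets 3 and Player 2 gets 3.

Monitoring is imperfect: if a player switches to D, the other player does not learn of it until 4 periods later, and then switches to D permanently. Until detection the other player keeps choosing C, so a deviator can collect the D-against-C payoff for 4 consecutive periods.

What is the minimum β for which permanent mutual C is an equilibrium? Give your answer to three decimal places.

A deviator earns 15 for 4 periods, then 3 forever; cooperating earns 6 forever. Multiplying the IC by (1−β):
6 ≥ 15(1−β^4) + 3β^4, so 12·β^4 ≥ 9 and β^4 ≥ 3/4.
β ≥ (3/4)^(1/4) ≈ 0.931.

0.931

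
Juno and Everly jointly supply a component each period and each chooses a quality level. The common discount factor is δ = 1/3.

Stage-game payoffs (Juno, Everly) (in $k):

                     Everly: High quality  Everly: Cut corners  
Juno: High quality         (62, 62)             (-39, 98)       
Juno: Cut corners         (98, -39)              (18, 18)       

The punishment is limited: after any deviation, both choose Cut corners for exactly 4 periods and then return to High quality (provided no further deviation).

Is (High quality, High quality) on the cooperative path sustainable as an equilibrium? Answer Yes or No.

No

A one-shot deviation gives 98 now, then 18 for 4 periods, then back to 62.
Gain from deviating: (98−62) today; loss: (62−18) in each of the next 4 periods.
No-deviation condition: (62−18)(δ+…+δ^4) ≥ 98−62, i.e. δ+…+δ^4 ≥ 9/11.
At δ = 1/3: δ+…+δ^4 = 0.4938 < 0.8182.
So cooperation is not sustainable.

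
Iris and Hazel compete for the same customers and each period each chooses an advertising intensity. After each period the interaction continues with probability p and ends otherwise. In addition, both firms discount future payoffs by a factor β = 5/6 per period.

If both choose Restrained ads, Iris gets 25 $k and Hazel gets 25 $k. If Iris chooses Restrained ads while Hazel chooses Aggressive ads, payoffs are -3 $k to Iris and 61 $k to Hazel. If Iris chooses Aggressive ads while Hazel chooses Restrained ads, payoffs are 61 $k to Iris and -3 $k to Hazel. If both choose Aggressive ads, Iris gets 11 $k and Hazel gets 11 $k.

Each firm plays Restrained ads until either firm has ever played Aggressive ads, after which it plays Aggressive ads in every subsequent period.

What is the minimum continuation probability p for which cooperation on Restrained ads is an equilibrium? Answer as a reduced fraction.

108/125

Expected continuation weight on next period's payoff is β·p = 5/6·p, which plays the role of the discount factor.
Cooperation requires 5/6·p ≥ (61−25)/(61−11) = 18/25, hence p ≥ 108/125.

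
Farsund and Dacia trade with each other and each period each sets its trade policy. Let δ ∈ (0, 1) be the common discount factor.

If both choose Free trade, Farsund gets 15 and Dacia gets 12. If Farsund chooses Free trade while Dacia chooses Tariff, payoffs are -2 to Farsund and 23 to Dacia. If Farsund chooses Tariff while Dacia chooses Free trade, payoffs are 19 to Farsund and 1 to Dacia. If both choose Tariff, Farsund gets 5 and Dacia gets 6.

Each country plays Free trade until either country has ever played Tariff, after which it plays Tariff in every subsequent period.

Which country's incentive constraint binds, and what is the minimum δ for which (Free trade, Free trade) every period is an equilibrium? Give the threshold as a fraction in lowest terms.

Farsund's threshold: (19−15)/(19−5) = 2/7.
Dacia's threshold: (23−12)/(23−6) = 11/17.
2/7 < 11/17, so Dacia binds and δ* = 11/17.

Dacia; δ ≥ 11/17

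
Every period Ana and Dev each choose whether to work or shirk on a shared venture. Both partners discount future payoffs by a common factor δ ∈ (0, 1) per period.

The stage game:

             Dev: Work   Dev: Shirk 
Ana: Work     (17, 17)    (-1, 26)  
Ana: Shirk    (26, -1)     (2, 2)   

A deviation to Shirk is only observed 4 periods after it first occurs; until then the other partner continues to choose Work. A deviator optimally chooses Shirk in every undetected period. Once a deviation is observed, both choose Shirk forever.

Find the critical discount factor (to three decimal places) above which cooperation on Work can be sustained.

0.783

A deviator earns 26 for 4 periods, then 2 forever; cooperating earns 17 forever. Multiplying the IC by (1−δ):
17 ≥ 26(1−δ^4) + 2δ^4, so 24·δ^4 ≥ 9 and δ^4 ≥ 3/8.
δ ≥ (3/8)^(1/4) ≈ 0.783.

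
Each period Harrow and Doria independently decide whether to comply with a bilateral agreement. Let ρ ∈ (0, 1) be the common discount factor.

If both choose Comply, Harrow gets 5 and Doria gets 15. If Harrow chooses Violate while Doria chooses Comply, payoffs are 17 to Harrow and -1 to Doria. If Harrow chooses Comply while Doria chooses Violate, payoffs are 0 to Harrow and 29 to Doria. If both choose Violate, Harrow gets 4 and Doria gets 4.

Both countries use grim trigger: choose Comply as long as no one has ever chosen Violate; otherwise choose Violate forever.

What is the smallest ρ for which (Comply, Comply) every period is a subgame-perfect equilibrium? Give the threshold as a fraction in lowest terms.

For Harrow: deviation gain 17−5 = 12, per-period punishment loss 5−4 = 1. IC gives ρ ≥ 12/13.
For Doria: gain 14, loss 11 per period, so ρ ≥ 14/25.
The tighter constraint is Harrow's, so cooperation needs ρ ≥ 12/13.

12/13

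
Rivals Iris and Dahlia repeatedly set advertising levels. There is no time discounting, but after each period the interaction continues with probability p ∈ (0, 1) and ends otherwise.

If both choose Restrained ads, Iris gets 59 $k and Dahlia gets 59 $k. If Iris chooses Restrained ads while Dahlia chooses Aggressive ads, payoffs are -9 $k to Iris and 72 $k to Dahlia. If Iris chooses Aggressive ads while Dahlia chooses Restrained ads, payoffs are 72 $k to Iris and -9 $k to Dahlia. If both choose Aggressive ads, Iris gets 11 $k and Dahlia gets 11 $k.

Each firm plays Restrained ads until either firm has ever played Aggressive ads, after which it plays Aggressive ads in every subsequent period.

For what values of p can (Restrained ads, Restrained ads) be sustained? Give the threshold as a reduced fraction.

13/61

With no time discounting, the continuation probability p plays the role of the discount factor.
Grim-trigger IC: 59/(1−p) ≥ 72 + 11p/(1−p) ⇒ p ≥ (72−59)/(72−11) = 13/61.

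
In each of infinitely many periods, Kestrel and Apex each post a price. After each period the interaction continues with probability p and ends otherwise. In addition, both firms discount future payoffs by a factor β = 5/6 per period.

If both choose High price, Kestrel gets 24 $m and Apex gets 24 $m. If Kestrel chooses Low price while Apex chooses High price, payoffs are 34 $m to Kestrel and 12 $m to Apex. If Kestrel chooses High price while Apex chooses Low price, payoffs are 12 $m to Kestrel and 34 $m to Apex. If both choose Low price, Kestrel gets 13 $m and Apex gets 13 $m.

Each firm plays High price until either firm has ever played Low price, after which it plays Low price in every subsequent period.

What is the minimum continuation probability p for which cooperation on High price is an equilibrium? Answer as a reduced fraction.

With continuation probability p and discount β, the effective per-period discount factor is βp.
Grim-trigger IC: βp ≥ (34−24)/(34−13) = 10/21.
So p ≥ (10/21)/(5/6) = 4/7.

4/7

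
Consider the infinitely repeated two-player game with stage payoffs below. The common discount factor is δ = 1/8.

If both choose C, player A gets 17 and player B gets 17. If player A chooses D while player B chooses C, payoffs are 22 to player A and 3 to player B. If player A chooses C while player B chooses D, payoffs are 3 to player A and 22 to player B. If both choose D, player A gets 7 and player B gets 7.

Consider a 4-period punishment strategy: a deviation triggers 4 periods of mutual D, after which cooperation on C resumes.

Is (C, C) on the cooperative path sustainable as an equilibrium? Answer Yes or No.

No

A one-shot deviation gives 22 now, then 7 for 4 periods, then back to 17.
Gain from deviating: (22−17) today; loss: (17−7) in each of the next 4 periods.
No-deviation condition: (17−7)(δ+…+δ^4) ≥ 22−17, i.e. δ+…+δ^4 ≥ 1/2.
At δ = 1/8: δ+…+δ^4 = 0.1428 < 0.5000.
So cooperation is not sustainable.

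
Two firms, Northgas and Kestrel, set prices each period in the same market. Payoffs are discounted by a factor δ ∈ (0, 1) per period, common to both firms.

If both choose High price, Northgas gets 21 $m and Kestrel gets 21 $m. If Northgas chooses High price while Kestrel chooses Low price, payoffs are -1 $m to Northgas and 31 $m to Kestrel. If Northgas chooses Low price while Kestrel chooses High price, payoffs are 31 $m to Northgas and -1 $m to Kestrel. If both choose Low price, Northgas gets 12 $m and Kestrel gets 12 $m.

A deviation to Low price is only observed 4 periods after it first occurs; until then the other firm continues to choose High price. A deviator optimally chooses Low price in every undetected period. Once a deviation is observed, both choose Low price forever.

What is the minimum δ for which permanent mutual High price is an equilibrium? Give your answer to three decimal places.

0.852

Deviating for the 4 undetected periods gains 31−21 = 10 per period over cooperation, then loses 21−12 = 9 per period forever once punishment starts.
Gain: 10(1 + δ + … + δ^3); loss: 9·δ^4/(1−δ).
No profitable deviation ⇔ 10(1−δ^4) ≤ 9·δ^4, i.e. δ^4 ≥ 10/(10+9) = 10/19.
Hence δ ≥ (10/19)^(1/4) ≈ 0.852.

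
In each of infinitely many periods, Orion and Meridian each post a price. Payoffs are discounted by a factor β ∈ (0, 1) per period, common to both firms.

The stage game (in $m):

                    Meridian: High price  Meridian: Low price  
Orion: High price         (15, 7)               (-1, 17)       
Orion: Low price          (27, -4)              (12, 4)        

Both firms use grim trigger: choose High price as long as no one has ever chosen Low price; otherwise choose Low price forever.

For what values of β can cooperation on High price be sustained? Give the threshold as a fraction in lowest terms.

4/5

Orion: cooperation gives 15 each period; deviation gives 27 once then 12 forever.
  15/(1−β) ≥ 27 + 12β/(1−β) ⇒ β ≥ 12/15 = 4/5.
Meridian: cooperation gives 7 each period; deviation gives 17 once then 4 forever.
  β ≥ 10/13.
Both must hold, so the binding constraint is Orion's: β ≥ 4/5.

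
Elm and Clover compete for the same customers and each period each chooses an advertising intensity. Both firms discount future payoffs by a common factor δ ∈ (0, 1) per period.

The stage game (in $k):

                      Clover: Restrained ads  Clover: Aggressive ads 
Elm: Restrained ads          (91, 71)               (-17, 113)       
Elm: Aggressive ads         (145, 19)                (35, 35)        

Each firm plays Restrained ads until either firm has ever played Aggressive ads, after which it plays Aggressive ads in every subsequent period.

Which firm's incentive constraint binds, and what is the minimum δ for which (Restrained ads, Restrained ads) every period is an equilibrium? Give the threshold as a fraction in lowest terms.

For Elm: deviation gain 145−91 = 54, per-period punishment loss 91−35 = 56. IC gives δ ≥ 54/110 = 27/55.
For Clover: gain 42, loss 36 per period, so δ ≥ 42/78 = 7/13.
The tighter constraint is Clover's, so cooperation needs δ ≥ 7/13.

Clover; δ ≥ 7/13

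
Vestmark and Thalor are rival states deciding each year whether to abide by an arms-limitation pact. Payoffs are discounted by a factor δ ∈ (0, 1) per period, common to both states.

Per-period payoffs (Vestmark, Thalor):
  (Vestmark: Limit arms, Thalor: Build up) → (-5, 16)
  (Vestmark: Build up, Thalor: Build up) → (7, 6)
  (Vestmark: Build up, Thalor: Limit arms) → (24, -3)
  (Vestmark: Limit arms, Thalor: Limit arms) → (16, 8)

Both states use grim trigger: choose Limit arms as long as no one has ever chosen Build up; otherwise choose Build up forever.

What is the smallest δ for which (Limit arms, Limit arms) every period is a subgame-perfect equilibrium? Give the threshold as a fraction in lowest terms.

4/5

Vestmark: cooperation gives 16 each period; deviation gives 24 once then 7 forever.
  16/(1−δ) ≥ 24 + 7δ/(1−δ) ⇒ δ ≥ 8/17.
Thalor: cooperation gives 8 each period; deviation gives 16 once then 6 forever.
  δ ≥ 8/10 = 4/5.
Both must hold, so the binding constraint is Thalor's: δ ≥ 4/5.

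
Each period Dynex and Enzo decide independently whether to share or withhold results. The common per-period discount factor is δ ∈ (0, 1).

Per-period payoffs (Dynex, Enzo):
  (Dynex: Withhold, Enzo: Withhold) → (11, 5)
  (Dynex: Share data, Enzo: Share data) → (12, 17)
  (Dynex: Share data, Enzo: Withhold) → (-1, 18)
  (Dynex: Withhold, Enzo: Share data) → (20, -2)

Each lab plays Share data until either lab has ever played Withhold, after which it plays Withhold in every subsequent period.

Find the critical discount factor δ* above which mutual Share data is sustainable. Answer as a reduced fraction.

8/9

Dynex: cooperation gives 12 each period; deviation gives 20 once then 11 forever.
  12/(1−δ) ≥ 20 + 11δ/(1−δ) ⇒ δ ≥ 8/9.
Enzo: cooperation gives 17 each period; deviation gives 18 once then 5 forever.
  δ ≥ 1/13.
Both must hold, so the binding constraint is Dynex's: δ ≥ 8/9.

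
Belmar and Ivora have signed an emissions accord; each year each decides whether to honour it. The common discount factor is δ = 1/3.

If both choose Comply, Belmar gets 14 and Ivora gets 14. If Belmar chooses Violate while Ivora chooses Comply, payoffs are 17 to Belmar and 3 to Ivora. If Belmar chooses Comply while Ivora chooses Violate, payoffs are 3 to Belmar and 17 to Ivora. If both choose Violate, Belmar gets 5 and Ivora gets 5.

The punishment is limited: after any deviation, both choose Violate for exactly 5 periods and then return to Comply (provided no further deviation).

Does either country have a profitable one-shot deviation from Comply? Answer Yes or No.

A one-shot deviation gives 17 now, then 5 for 5 periods, then back to 14.
Gain from deviating: (17−14) today; loss: (14−5) in each of the next 5 periods.
No-deviation condition: (14−5)(δ+…+δ^5) ≥ 17−14, i.e. δ+…+δ^5 ≥ 1/3.
At δ = 1/3: δ+…+δ^5 = 0.4979 ≥ 0.3333.
So cooperation is sustainable.

No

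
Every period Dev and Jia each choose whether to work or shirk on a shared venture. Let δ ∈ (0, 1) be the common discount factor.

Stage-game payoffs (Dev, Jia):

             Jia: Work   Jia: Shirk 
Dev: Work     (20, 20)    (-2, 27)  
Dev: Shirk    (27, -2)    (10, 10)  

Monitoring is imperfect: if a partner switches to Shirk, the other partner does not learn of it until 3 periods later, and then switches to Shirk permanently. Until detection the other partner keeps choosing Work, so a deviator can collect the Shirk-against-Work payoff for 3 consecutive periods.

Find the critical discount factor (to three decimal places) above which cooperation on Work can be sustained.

A deviator earns 27 for 3 periods, then 10 forever; cooperating earns 20 forever. Multiplying the IC by (1−δ):
20 ≥ 27(1−δ^3) + 10δ^3, so 17·δ^3 ≥ 7 and δ^3 ≥ 7/17.
δ ≥ (7/17)^(1/3) ≈ 0.744.

0.744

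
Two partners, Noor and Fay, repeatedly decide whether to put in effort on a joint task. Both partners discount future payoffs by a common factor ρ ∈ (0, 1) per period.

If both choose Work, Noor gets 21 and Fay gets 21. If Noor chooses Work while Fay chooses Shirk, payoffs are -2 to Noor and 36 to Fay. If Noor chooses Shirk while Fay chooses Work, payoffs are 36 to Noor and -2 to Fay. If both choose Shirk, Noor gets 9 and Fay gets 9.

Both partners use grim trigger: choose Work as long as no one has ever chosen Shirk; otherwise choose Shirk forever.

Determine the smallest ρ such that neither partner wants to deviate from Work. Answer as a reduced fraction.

5/9

Under grim trigger the critical discount factor is (T−C)/(T−P) with T = 36, C = 21, P = 9.
ρ* = (36−21)/(36−9) = 15/27 = 5/9.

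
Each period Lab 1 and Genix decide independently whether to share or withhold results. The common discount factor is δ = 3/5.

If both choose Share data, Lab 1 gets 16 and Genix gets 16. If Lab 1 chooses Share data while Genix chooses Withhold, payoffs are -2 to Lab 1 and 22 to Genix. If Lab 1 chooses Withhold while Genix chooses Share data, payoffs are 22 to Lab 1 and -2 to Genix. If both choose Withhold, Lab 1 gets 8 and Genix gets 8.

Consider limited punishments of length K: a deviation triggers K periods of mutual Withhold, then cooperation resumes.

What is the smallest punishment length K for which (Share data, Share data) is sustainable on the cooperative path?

No profitable deviation requires (16−8)(δ+…+δ^K) ≥ 22−16, i.e. δ+…+δ^K ≥ 3/4 ≈ 0.7500.
With δ = 3/5, the partial sums are K=1: 0.6000, K=2: 0.9600.
K = 2 is the first length at which the sum reaches 0.7500.

2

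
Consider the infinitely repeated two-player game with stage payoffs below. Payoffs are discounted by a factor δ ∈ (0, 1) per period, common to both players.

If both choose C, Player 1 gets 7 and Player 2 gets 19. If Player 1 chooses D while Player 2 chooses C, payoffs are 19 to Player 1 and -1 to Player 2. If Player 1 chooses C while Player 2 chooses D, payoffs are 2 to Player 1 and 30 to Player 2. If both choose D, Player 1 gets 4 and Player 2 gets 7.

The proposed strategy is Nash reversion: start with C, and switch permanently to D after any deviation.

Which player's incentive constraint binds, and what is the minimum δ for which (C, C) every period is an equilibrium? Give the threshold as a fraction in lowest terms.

Player 1; δ ≥ 4/5

For Player 1: deviation gain 19−7 = 12, per-period punishment loss 7−4 = 3. IC gives δ ≥ 12/15 = 4/5.
For Player 2: gain 11, loss 12 per period, so δ ≥ 11/23.
The tighter constraint is Player 1's, so cooperation needs δ ≥ 4/5.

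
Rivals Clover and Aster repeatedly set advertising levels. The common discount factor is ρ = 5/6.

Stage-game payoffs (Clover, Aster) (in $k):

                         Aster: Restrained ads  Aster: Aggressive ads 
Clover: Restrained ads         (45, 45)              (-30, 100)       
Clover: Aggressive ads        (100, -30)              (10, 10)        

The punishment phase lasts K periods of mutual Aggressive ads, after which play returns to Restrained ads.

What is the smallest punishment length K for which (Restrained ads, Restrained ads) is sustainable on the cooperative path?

3

IC: ρ(1−ρ^K)/(1−ρ) ≥ (100−45)/(45−10) = 11/7.
With ρ = 5/6: need 1 − ρ^K ≥ 11/7·(1−5/6)/(5/6), i.e. ρ^K ≤ 0.6857.
Since (5/6)^2 = 0.6944 and (5/6)^3 = 0.5787, the smallest such K is 3.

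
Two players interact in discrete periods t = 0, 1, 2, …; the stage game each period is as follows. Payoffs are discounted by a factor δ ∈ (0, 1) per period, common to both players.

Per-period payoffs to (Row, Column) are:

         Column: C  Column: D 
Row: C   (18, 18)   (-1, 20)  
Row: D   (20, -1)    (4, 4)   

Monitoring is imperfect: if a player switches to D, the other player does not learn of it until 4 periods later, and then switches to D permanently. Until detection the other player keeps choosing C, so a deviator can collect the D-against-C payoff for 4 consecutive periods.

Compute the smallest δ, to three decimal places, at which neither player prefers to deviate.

0.595

The best deviation is to choose D for all 4 undetected periods, earning 20 each, then 4 forever once detected.
Deviation value: 20(1−δ^4)/(1−δ) + 4δ^4/(1−δ); cooperation value: 18/(1−δ).
IC: 18 ≥ 20(1−δ^4) + 4δ^4 = 20 − 16δ^4.
So δ^4 ≥ 2/16 = 1/8, giving δ ≥ (1/8)^(1/4) ≈ 0.595.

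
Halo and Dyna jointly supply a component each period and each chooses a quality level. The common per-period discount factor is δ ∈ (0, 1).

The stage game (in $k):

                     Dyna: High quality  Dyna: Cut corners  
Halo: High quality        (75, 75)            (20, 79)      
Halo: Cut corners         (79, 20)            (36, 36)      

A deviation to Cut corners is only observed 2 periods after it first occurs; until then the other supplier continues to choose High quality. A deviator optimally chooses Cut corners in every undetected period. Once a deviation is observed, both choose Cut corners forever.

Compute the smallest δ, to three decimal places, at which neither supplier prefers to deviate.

0.305

A deviator earns 79 for 2 periods, then 36 forever; cooperating earns 75 forever. Multiplying the IC by (1−δ):
75 ≥ 79(1−δ^2) + 36δ^2, so 43·δ^2 ≥ 4 and δ^2 ≥ 4/43.
δ ≥ (4/43)^(1/2) ≈ 0.305.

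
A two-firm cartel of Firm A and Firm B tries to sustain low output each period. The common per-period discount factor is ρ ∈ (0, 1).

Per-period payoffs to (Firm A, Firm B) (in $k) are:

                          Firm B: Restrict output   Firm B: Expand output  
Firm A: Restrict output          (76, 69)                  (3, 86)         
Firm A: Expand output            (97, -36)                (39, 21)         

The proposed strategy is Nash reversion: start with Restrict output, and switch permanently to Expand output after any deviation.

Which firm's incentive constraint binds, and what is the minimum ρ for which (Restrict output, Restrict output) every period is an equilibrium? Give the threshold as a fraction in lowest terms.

Firm A; ρ ≥ 21/58

Firm A: cooperation gives 76 each period; deviation gives 97 once then 39 forever.
  76/(1−ρ) ≥ 97 + 39ρ/(1−ρ) ⇒ ρ ≥ 21/58.
Firm B: cooperation gives 69 each period; deviation gives 86 once then 21 forever.
  ρ ≥ 17/65.
Both must hold, so the binding constraint is Firm A's: ρ ≥ 21/58.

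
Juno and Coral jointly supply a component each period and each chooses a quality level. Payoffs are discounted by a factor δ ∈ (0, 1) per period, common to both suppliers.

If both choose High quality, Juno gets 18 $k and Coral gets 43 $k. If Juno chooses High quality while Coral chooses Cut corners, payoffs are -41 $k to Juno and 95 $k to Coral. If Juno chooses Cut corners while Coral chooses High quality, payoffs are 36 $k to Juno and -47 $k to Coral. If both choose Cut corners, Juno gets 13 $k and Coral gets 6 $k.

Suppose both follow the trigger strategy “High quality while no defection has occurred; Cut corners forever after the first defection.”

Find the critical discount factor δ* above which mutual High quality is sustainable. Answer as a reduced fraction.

Juno's threshold: (36−18)/(36−13) = 18/23.
Coral's threshold: (95−43)/(95−6) = 52/89.
18/23 > 52/89, so Juno binds and δ* = 18/23.

18/23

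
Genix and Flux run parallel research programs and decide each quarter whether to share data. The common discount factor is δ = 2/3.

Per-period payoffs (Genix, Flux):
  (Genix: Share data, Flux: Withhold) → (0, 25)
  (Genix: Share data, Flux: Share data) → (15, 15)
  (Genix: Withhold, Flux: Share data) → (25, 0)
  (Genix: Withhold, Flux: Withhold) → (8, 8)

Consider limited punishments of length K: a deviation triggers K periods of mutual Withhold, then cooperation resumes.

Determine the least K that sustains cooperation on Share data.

IC: δ(1−δ^K)/(1−δ) ≥ (25−15)/(15−8) = 10/7.
With δ = 2/3: need 1 − δ^K ≥ 10/7·(1−2/3)/(2/3), i.e. δ^K ≤ 0.2857.
Since (2/3)^3 = 0.2963 and (2/3)^4 = 0.1975, the smallest such K is 4.

4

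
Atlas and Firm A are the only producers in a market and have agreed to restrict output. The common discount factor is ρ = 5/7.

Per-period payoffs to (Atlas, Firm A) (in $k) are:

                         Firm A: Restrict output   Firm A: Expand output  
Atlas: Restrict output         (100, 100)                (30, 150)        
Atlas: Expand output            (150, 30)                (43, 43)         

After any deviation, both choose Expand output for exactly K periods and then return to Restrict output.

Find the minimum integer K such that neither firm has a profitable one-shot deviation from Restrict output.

2

IC: ρ(1−ρ^K)/(1−ρ) ≥ (150−100)/(100−43) = 50/57.
With ρ = 5/7: need 1 − ρ^K ≥ 50/57·(1−5/7)/(5/7), i.e. ρ^K ≤ 0.6491.
Since (5/7)^1 = 0.7143 and (5/7)^2 = 0.5102, the smallest such K is 2.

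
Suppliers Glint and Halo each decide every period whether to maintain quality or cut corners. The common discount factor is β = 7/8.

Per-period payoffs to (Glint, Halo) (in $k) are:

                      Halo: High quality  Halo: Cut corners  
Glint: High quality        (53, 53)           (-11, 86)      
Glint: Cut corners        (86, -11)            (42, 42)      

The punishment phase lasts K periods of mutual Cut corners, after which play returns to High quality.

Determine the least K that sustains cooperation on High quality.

5

Need Σ_{k=1}^{K} β^k ≥ (86−53)/(53−42) = 3.0000 at β = 7/8.
At K = 4 the sum is 2.8967 < 3.0000; at K = 5 it is 3.4096 ≥ 3.0000.
So the minimum punishment length is K = 5.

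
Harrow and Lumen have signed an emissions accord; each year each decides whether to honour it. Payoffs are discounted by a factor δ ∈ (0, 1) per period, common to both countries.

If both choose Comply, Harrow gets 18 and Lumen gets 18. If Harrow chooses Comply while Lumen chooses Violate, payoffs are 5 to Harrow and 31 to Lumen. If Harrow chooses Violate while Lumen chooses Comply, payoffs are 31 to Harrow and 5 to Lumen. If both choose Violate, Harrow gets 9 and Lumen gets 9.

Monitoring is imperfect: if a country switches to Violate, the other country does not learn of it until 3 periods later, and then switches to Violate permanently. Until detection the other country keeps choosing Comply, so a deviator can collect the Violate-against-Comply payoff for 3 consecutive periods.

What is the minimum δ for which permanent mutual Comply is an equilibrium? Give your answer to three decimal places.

A deviator earns 31 for 3 periods, then 9 forever; cooperating earns 18 forever. Multiplying the IC by (1−δ):
18 ≥ 31(1−δ^3) + 9δ^3, so 22·δ^3 ≥ 13 and δ^3 ≥ 13/22.
δ ≥ (13/22)^(1/3) ≈ 0.839.

0.839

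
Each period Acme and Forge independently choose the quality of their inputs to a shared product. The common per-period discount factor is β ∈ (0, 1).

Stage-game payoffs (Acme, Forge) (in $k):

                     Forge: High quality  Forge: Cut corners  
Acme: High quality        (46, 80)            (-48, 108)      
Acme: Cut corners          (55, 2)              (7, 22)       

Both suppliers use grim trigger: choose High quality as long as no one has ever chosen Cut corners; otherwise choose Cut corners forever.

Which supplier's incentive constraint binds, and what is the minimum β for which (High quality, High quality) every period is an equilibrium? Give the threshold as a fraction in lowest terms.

Acme: cooperation gives 46 each period; deviation gives 55 once then 7 forever.
  46/(1−β) ≥ 55 + 7β/(1−β) ⇒ β ≥ 9/48 = 3/16.
Forge: cooperation gives 80 each period; deviation gives 108 once then 22 forever.
  β ≥ 28/86 = 14/43.
Both must hold, so the binding constraint is Forge's: β ≥ 14/43.

Forge; β ≥ 14/43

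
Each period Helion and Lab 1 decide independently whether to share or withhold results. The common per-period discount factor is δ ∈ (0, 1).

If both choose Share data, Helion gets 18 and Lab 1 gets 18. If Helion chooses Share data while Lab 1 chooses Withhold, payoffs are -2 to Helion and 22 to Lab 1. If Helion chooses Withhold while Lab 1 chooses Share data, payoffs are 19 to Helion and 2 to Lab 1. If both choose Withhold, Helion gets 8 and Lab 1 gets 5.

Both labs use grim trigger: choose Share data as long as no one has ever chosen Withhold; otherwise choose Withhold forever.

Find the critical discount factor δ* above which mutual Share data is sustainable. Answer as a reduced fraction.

Helion's threshold: (19−18)/(19−8) = 1/11.
Lab 1's threshold: (22−18)/(22−5) = 4/17.
1/11 < 4/17, so Lab 1 binds and δ* = 4/17.

4/17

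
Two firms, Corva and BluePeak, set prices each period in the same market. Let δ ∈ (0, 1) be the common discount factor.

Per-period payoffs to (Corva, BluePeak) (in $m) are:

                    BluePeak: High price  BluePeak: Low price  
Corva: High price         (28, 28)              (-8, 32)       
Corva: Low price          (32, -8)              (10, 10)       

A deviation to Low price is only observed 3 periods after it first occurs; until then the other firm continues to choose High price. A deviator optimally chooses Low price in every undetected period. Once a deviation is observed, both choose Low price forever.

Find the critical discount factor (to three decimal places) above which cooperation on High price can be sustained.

Deviating for the 3 undetected periods gains 32−28 = 4 per period over cooperation, then loses 28−10 = 18 per period forever once punishment starts.
Gain: 4(1 + δ + … + δ^2); loss: 18·δ^3/(1−δ).
No profitable deviation ⇔ 4(1−δ^3) ≤ 18·δ^3, i.e. δ^3 ≥ 4/(4+18) = 2/11.
Hence δ ≥ (2/11)^(1/3) ≈ 0.567.

0.567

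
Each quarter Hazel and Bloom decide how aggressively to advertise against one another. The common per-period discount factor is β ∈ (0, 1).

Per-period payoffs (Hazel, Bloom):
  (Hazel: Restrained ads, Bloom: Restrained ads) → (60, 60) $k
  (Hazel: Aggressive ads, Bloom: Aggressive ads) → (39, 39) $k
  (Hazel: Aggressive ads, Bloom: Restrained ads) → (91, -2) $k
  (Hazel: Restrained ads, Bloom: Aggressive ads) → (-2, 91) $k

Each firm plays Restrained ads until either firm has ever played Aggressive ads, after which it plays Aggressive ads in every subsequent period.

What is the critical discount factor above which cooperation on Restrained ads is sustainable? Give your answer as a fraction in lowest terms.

60/(1−β) ≥ 91 + 39β/(1−β)
60 ≥ 91 − 52β
β ≥ 31/52.

31/52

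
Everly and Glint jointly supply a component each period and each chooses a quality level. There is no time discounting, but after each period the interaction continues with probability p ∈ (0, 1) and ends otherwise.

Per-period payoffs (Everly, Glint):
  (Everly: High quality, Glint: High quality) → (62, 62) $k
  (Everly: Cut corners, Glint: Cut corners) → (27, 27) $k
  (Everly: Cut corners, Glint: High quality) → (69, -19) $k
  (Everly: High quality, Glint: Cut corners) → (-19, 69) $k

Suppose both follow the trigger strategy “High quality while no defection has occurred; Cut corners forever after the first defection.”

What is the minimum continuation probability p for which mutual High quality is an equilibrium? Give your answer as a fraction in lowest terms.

1/6

Expected cooperation value is 62 + p·62 + p²·62 + … = 62/(1−p); deviation gives 69 + p·27/(1−p).
62 ≥ 69(1−p) + 27p ⇒ 42p ≥ 7 ⇒ p ≥ 7/42 = 1/6.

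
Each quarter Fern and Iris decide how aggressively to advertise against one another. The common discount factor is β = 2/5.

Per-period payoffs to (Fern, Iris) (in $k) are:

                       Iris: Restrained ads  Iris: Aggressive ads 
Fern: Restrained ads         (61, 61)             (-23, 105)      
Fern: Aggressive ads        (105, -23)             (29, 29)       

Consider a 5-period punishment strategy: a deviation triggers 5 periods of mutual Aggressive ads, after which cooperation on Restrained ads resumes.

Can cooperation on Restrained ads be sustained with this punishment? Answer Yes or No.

No

A one-shot deviation gives 105 now, then 29 for 5 periods, then back to 61.
Gain from deviating: (105−61) today; loss: (61−29) in each of the next 5 periods.
No-deviation condition: (61−29)(β+…+β^5) ≥ 105−61, i.e. β+…+β^5 ≥ 11/8.
At β = 2/5: β+…+β^5 = 0.6598 < 1.3750.
So cooperation is not sustainable.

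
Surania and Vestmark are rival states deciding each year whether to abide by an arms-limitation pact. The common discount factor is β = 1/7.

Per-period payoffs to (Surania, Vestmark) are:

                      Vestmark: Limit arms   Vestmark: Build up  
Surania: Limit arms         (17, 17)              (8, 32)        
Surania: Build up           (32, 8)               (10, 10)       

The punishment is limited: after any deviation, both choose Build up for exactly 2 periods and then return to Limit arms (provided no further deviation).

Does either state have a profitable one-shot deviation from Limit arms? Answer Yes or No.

Yes

Comparing payoff streams over the 3 periods until play realigns: cooperate → 17(1+β+…+β^2); deviate → 32 + 10(β+…+β^2).
Cooperation is sustained iff (17−10)(β+…+β^2) ≥ 32−17.
β+…+β^2 = 1/7·(1−(1/7)^2)/(1−1/7) = 0.1633, and (32−17)/(17−10) = 2.1429.
0.1633 < 2.1429, so cooperation is not sustainable.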